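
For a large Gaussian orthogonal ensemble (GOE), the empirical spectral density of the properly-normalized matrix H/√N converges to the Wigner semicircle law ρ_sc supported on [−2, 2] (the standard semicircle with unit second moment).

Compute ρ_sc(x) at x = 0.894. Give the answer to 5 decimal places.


ρ_sc(x) = (1/(2π)) √(4 − x²). With x = 0.894:
  4 − x² = 4 − (0.894)² = 4 − 0.799236 = 3.200764.
  √(4 − x²) = 1.789068.
  1/(2π) = 0.159155.
  ρ_sc(0.894) = 0.159155 · 1.789068 = 0.284739.

Rounded to 5 decimal places: ρ_sc(0.894) ≈ 0.28474.


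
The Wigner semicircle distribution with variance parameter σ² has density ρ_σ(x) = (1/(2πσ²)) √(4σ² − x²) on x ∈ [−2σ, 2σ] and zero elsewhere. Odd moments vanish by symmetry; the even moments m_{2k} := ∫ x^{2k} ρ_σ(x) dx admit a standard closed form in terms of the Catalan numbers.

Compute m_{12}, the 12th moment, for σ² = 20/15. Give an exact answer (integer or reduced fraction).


By the scaled semicircle moment identity, m_{2k} = σ^{2k} · C_k with k = 6.
C_6 = (1/(k+1)) · C(2k, k) = (1/7) · C(12, 6) = (1/7) · 924 = 132.
σ^{2k} = (σ²)^k = (20/15)^6 = 4096/729.

Therefore m_{12} = σ^{12} · C_6 = (4096/729) · 132 = 180224/243.


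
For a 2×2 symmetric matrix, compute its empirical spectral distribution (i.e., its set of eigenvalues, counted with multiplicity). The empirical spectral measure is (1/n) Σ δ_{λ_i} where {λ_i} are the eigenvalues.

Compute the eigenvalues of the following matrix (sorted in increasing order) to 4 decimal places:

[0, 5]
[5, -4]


Since M is real symmetric, both eigenvalues are real; they are the roots of det(λI − M) = λ² − (tr M) λ + det M.
tr M = 0 + (-4) = -4.
det M = 0·(-4) − 5² = 0 − 25 = -25.
Characteristic polynomial: λ² + 4λ − 25 = 0.
Discriminant Δ = (tr M)² − 4·det M = 16 − (-100) = 116; √Δ = 10.770330.
λ = (tr M ± √Δ)/2 = (-4 ± 10.770330)/2, giving (tr M − √Δ)/2 = -7.3852 and (tr M + √Δ)/2 = 3.3852.

Eigenvalues sorted in increasing order: [-7.3852, 3.3852].


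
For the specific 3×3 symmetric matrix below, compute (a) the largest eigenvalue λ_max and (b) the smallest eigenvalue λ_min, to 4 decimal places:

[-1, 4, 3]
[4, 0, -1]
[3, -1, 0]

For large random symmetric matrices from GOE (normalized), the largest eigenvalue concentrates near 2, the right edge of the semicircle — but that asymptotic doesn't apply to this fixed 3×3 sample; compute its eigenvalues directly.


Since M is real symmetric, all three eigenvalues are real; they are the roots of det(λI − M) = λ³ − (tr M) λ² + s λ − det M, where s is the sum of the principal 2×2 minors.
tr M = -1 + 0 + 0 = -1.
s = ((-1)·0 − 4²) + ((-1)·0 − 3²) + (0·0 − (-1)²) = -16 + (-9) + (-1) = -26.
det M (expand along row 1) = (-1)·(-1) − 4·3 + 3·(-4) = -23.
Characteristic polynomial: λ³ + λ² − 26λ + 23 = 0.
Substitute λ = y + (tr M)/3 = y − 0.333333 to remove the quadratic term: y³ + p·y + q = 0 with p = s − (tr M)²/3 = -26.333333 and q = −2(tr M)³/27 + (tr M)·s/3 − det M = 31.740741.
Three real roots ⇒ use the trigonometric (Viète) form: r = 2√(−p/3) = 5.925463, φ = arccos(3q/(p·r)) = arccos(-0.610253) = 2.227177 rad.
y_k = r·cos(φ/3 − 2πk/3) for k = 0, 1, 2 gives y = 4.366197, 1.286134, -5.652331.
λ_k = y_k − 0.333333 gives λ = 4.0329, 0.9528, -5.9857 (check: the sum is -1.0000 = tr M).

Hence λ_max = 4.0329 and λ_min = -5.9857.


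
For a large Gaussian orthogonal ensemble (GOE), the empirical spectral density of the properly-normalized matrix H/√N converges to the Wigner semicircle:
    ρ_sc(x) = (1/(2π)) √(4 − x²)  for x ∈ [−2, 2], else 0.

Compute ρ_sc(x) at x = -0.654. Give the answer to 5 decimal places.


ρ_sc(x) = (1/(2π)) √(4 − x²). With x = -0.654:
  4 − x² = 4 − (-0.654)² = 4 − 0.427716 = 3.572284.
  √(4 − x²) = 1.890049.
  1/(2π) = 0.159155.
  ρ_sc(-0.654) = 0.159155 · 1.890049 = 0.300811.

Rounded to 5 decimal places: ρ_sc(-0.654) ≈ 0.30081.


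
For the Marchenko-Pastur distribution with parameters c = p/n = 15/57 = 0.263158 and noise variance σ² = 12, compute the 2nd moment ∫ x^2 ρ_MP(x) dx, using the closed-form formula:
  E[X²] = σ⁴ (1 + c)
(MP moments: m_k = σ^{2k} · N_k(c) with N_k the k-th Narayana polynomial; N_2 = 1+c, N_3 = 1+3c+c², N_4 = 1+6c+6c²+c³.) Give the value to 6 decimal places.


E[X²] = σ⁴ (1 + c) (second MP moment). With σ² = 12 (so σ⁴ = 144) and c = 15/57 = 0.263158: E[X²] = 144 · (1 + 0.263158) = 144 · 1.263158.

So E[X^2] = 181.894737.


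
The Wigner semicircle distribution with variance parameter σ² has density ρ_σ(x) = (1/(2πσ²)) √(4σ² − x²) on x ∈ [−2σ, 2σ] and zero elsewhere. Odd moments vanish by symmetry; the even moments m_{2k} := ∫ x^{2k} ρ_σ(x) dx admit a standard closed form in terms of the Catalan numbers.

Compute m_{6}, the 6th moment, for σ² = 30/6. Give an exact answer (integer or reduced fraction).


By the scaled semicircle moment identity, m_{2k} = σ^{2k} · C_k with k = 3.
C_3 = (1/(k+1)) · C(2k, k) = (1/4) · C(6, 3) = (1/4) · 20 = 5.
σ^{2k} = (σ²)^k = (30/6)^3 = 125.

Therefore m_{6} = σ^{6} · C_3 = 125 · 5 = 625.


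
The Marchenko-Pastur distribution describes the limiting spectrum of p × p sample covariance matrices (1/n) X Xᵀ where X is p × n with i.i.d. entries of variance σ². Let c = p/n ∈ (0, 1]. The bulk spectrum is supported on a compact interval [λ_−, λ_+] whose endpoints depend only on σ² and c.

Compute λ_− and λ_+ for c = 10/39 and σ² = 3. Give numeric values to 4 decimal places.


c = 10/39 = 0.256410; √c = 0.506370.
λ_− = σ² (1 − √c)² = 3 · (1 − 0.506370)² = 3 · (0.493630)² = 0.731013.
λ_+ = σ² (1 + √c)² = 3 · (1 + 0.506370)² = 3 · (1.506370)² = 6.807449.

Rounded to 4 decimal places: λ_− ≈ 0.7310, λ_+ ≈ 6.8074.


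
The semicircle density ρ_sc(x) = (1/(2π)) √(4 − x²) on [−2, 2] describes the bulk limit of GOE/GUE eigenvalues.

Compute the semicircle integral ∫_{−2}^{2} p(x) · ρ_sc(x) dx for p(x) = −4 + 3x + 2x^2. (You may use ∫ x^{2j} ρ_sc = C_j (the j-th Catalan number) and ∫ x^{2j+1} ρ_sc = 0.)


Write p(x) = Σ a_i x^i, split into monomials and integrate each against ρ_sc separately.
Using ∫ x^{2j} ρ_sc = C_j = (1/(j+1)) C(2j, j) (Catalan numbers) and ∫ x^{2j+1} ρ_sc = 0 (odd monomials vanish by symmetry):
  i = 0 (even): a_0 · C_{0} = -4 · 1 = -4
  i = 1 (odd): ∫ x^1 ρ_sc = 0 (vanishes)
  i = 2 (even): a_2 · C_{1} = 2 · 1 = 2

Summing the contributions: ∫_{−2}^{2} p(x) ρ_sc(x) dx = (-4) + 2 = -2.


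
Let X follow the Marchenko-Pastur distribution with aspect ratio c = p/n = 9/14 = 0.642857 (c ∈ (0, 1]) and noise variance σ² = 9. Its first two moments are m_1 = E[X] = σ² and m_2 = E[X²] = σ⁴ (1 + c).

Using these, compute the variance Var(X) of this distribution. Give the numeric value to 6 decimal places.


m_1 = E[X] = σ² = 9, so m_1² = 81.
m_2 = E[X²] = σ⁴ (1 + c) = 81 · (1 + 0.642857) = 81 · 1.642857 = 133.071429.
(Note m_2 − m_1² simplifies to c · σ⁴ = 0.642857 · 81.)

Var(X) = m_2 − m_1² = 133.071429 − 81 = 52.071429.


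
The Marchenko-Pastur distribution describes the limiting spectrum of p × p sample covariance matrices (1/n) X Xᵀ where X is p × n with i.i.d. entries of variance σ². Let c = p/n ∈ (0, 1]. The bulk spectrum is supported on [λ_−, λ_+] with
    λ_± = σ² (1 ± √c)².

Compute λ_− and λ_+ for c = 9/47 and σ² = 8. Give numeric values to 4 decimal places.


c = 9/47 = 0.191489; √c = 0.437595.
λ_− = σ² (1 − √c)² = 8 · (1 − 0.437595)² = 8 · (0.562405)² = 2.530395.
λ_+ = σ² (1 + √c)² = 8 · (1 + 0.437595)² = 8 · (1.437595)² = 16.533434.

Rounded to 4 decimal places: λ_− ≈ 2.5304, λ_+ ≈ 16.5334.


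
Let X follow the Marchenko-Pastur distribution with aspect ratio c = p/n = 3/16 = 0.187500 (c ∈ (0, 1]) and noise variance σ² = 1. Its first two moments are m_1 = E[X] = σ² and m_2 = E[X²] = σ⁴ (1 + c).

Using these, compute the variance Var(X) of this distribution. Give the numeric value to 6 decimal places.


m_1 = E[X] = σ² = 1, so m_1² = 1.
m_2 = E[X²] = σ⁴ (1 + c) = 1 · (1 + 0.187500) = 1 · 1.187500 = 1.187500.
(Note m_2 − m_1² simplifies to c · σ⁴ = 0.187500 · 1.)

Var(X) = m_2 − m_1² = 1.187500 − 1 = 0.187500.


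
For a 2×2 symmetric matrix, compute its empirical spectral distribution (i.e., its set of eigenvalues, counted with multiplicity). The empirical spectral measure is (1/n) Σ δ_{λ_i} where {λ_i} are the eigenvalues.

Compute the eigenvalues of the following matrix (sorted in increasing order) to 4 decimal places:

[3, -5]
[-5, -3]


Since M is real symmetric, both eigenvalues are real; they are the roots of det(λI − M) = λ² − (tr M) λ + det M.
tr M = 3 + (-3) = 0.
det M = 3·(-3) − (-5)² = -9 − 25 = -34.
Characteristic polynomial: λ² − 34 = 0.
Discriminant Δ = (tr M)² − 4·det M = 0 − (-136) = 136; √Δ = 11.661904.
λ = (tr M ± √Δ)/2 = (0 ± 11.661904)/2, giving (tr M − √Δ)/2 = -5.8310 and (tr M + √Δ)/2 = 5.8310.

Eigenvalues sorted in increasing order: [-5.8310, 5.8310].


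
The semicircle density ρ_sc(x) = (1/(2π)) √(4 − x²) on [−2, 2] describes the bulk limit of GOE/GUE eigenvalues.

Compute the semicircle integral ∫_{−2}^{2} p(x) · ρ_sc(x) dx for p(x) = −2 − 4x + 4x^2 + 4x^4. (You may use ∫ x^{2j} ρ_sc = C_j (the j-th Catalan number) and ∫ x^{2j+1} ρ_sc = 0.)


Write p(x) = Σ a_i x^i, split into monomials and integrate each against ρ_sc separately.
Using ∫ x^{2j} ρ_sc = C_j = (1/(j+1)) C(2j, j) (Catalan numbers) and ∫ x^{2j+1} ρ_sc = 0 (odd monomials vanish by symmetry):
  i = 0 (even): a_0 · C_{0} = -2 · 1 = -2
  i = 1 (odd): ∫ x^1 ρ_sc = 0 (vanishes)
  i = 2 (even): a_2 · C_{1} = 4 · 1 = 4
  i = 4 (even): a_4 · C_{2} = 4 · 2 = 8

Summing the contributions: ∫_{−2}^{2} p(x) ρ_sc(x) dx = (-2) + 4 + 8 = 10.


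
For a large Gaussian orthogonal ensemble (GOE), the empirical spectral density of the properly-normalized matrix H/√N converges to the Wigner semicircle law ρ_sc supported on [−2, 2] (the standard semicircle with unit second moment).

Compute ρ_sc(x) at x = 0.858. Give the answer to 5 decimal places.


ρ_sc(x) = (1/(2π)) √(4 − x²). With x = 0.858:
  4 − x² = 4 − (0.858)² = 4 − 0.736164 = 3.263836.
  √(4 − x²) = 1.806609.
  1/(2π) = 0.159155.
  ρ_sc(0.858) = 0.159155 · 1.806609 = 0.287531.

Rounded to 5 decimal places: ρ_sc(0.858) ≈ 0.28753.


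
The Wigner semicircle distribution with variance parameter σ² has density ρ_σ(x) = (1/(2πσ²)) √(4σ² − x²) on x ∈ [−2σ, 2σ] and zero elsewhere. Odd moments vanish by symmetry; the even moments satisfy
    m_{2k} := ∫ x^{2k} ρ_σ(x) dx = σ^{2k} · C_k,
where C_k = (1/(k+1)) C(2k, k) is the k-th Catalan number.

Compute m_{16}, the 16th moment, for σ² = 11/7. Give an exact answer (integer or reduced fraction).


By the scaled semicircle moment identity, m_{2k} = σ^{2k} · C_k with k = 8.
C_8 = (1/(k+1)) · C(2k, k) = (1/9) · C(16, 8) = (1/9) · 12870 = 1430.
σ^{2k} = (σ²)^k = (11/7)^8 = 214358881/5764801.

Therefore m_{16} = σ^{16} · C_8 = (214358881/5764801) · 1430 = 306533199830/5764801.


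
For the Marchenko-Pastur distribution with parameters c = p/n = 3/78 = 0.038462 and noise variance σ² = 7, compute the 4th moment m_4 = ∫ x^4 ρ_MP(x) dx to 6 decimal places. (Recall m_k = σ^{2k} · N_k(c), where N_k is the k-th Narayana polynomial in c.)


E[X⁴] = σ⁸ (1 + 6c + 6c² + c³) (fourth MP moment). With σ² = 7 (so σ⁸ = 2401) and c = 3/78 = 0.038462: E[X⁴] = 2401 · (1 + 6·0.038462 + 6·(0.038462)² + (0.038462)³) = 2401 · 1.239702.

So E[X^4] = 2976.524181.


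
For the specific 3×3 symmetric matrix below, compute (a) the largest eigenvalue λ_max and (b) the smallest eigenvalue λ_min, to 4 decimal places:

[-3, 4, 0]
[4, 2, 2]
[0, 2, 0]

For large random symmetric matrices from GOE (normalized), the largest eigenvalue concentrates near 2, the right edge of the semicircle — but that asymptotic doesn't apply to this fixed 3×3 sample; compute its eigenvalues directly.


Since M is real symmetric, all three eigenvalues are real; they are the roots of det(λI − M) = λ³ − (tr M) λ² + s λ − det M, where s is the sum of the principal 2×2 minors.
tr M = -3 + 2 + 0 = -1.
s = ((-3)·2 − 4²) + ((-3)·0 − 0²) + (2·0 − 2²) = -22 + 0 + (-4) = -26.
det M (expand along row 1) = (-3)·(-4) − 4·0 + 0·8 = 12.
Characteristic polynomial: λ³ + λ² − 26λ − 12 = 0.
Substitute λ = y + (tr M)/3 = y − 0.333333 to remove the quadratic term: y³ + p·y + q = 0 with p = s − (tr M)²/3 = -26.333333 and q = −2(tr M)³/27 + (tr M)·s/3 − det M = -3.259259.
Three real roots ⇒ use the trigonometric (Viète) form: r = 2√(−p/3) = 5.925463, φ = arccos(3q/(p·r)) = arccos(0.062663) = 1.508092 rad.
y_k = r·cos(φ/3 − 2πk/3) for k = 0, 1, 2 gives y = 5.192401, -0.123841, -5.068560.
λ_k = y_k − 0.333333 gives λ = 4.8591, -0.4572, -5.4019 (check: the sum is -1.0000 = tr M).

Hence λ_max = 4.8591 and λ_min = -5.4019.


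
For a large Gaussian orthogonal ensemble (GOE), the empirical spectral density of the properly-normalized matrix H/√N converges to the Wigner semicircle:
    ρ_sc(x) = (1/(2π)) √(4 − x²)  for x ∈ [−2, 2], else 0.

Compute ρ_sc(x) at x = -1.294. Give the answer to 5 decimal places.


ρ_sc(x) = (1/(2π)) √(4 − x²). With x = -1.294:
  4 − x² = 4 − (-1.294)² = 4 − 1.674436 = 2.325564.
  √(4 − x²) = 1.524980.
  1/(2π) = 0.159155.
  ρ_sc(-1.294) = 0.159155 · 1.524980 = 0.242708.

Rounded to 5 decimal places: ρ_sc(-1.294) ≈ 0.24271.


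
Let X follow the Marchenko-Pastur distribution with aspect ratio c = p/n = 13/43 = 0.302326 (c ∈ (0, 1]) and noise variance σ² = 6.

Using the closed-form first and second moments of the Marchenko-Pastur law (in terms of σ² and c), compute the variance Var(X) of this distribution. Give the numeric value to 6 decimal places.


Recall the MP moments m_1 = E[X] = σ² and m_2 = E[X²] = σ⁴ (1 + c).
m_1 = E[X] = σ² = 6, so m_1² = 36.
m_2 = E[X²] = σ⁴ (1 + c) = 36 · (1 + 0.302326) = 36 · 1.302326 = 46.883721.
(Note m_2 − m_1² simplifies to c · σ⁴ = 0.302326 · 36.)

Var(X) = m_2 − m_1² = 46.883721 − 36 = 10.883721.


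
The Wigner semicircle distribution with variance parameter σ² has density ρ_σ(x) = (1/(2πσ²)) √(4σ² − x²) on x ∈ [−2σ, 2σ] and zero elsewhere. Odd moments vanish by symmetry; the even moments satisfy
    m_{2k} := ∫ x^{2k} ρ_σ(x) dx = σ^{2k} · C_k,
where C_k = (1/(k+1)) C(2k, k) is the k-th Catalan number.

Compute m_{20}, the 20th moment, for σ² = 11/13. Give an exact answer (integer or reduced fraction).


By the scaled semicircle moment identity, m_{2k} = σ^{2k} · C_k with k = 10.
C_10 = (1/(k+1)) · C(2k, k) = (1/11) · C(20, 10) = (1/11) · 184756 = 16796.
σ^{2k} = (σ²)^k = (11/13)^10 = 25937424601/137858491849.

Therefore m_{20} = σ^{20} · C_10 = (25937424601/137858491849) · 16796 = 33511152584492/10604499373.


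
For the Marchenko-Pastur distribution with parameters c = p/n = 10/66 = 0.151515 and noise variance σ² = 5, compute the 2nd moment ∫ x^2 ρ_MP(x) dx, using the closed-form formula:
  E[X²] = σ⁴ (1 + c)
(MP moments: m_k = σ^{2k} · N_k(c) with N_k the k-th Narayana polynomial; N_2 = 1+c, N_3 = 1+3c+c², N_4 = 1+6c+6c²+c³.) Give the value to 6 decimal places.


E[X²] = σ⁴ (1 + c) (second MP moment). With σ² = 5 (so σ⁴ = 25) and c = 10/66 = 0.151515: E[X²] = 25 · (1 + 0.151515) = 25 · 1.151515.

So E[X^2] = 28.787879.


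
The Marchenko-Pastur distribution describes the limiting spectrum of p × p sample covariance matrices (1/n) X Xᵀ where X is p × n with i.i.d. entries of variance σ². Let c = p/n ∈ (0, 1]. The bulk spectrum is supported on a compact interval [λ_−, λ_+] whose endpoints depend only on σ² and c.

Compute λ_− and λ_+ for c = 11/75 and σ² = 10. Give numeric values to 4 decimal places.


c = 11/75 = 0.146667; √c = 0.382971.
λ_− = σ² (1 − √c)² = 10 · (1 − 0.382971)² = 10 · (0.617029)² = 3.807250.
λ_+ = σ² (1 + √c)² = 10 · (1 + 0.382971)² = 10 · (1.382971)² = 19.126084.

Rounded to 4 decimal places: λ_− ≈ 3.8072, λ_+ ≈ 19.1261.


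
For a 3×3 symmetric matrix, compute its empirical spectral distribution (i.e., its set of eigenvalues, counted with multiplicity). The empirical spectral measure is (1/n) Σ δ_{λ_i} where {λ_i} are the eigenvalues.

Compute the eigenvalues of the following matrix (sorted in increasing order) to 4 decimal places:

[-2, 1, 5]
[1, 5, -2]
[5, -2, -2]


Since M is real symmetric, all three eigenvalues are real; they are the roots of det(λI − M) = λ³ − (tr M) λ² + s λ − det M, where s is the sum of the principal 2×2 minors.
tr M = -2 + 5 + (-2) = 1.
s = ((-2)·5 − 1²) + ((-2)·(-2) − 5²) + (5·(-2) − (-2)²) = -11 + (-21) + (-14) = -46.
det M (expand along row 1) = (-2)·(-14) − 1·8 + 5·(-27) = -115.
Characteristic polynomial: λ³ − λ² − 46λ + 115 = 0.
Substitute λ = y + (tr M)/3 = y + 0.333333 to remove the quadratic term: y³ + p·y + q = 0 with p = s − (tr M)²/3 = -46.333333 and q = −2(tr M)³/27 + (tr M)·s/3 − det M = 99.592593.
Three real roots ⇒ use the trigonometric (Viète) form: r = 2√(−p/3) = 7.859884, φ = arccos(3q/(p·r)) = arccos(-0.820424) = 2.532949 rad.
y_k = r·cos(φ/3 − 2πk/3) for k = 0, 1, 2 gives y = 5.220868, 2.477811, -7.698679.
λ_k = y_k + 0.333333 gives λ = 5.5542, 2.8111, -7.3653 (check: the sum is 1.0000 = tr M).

Eigenvalues sorted in increasing order: [-7.3653, 2.8111, 5.5542].


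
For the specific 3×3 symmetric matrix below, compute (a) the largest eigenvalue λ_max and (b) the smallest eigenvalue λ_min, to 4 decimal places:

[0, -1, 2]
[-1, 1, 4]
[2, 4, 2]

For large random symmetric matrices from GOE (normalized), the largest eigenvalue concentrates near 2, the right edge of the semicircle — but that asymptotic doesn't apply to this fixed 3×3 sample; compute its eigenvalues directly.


Since M is real symmetric, all three eigenvalues are real; they are the roots of det(λI − M) = λ³ − (tr M) λ² + s λ − det M, where s is the sum of the principal 2×2 minors.
tr M = 0 + 1 + 2 = 3.
s = (0·1 − (-1)²) + (0·2 − 2²) + (1·2 − 4²) = -1 + (-4) + (-14) = -19.
det M (expand along row 1) = 0·(-14) − (-1)·(-10) + 2·(-6) = -22.
Characteristic polynomial: λ³ − 3λ² − 19λ + 22 = 0.
Substitute λ = y + (tr M)/3 = y + 1.000000 to remove the quadratic term: y³ + p·y + q = 0 with p = s − (tr M)²/3 = -22.000000 and q = −2(tr M)³/27 + (tr M)·s/3 − det M = 1.000000.
Three real roots ⇒ use the trigonometric (Viète) form: r = 2√(−p/3) = 5.416026, φ = arccos(3q/(p·r)) = arccos(-0.025178) = 1.595977 rad.
y_k = r·cos(φ/3 − 2πk/3) for k = 0, 1, 2 gives y = 4.667521, 0.045459, -4.712980.
λ_k = y_k + 1.000000 gives λ = 5.6675, 1.0455, -3.7130 (check: the sum is 3.0000 = tr M).

Hence λ_max = 5.6675 and λ_min = -3.7130.


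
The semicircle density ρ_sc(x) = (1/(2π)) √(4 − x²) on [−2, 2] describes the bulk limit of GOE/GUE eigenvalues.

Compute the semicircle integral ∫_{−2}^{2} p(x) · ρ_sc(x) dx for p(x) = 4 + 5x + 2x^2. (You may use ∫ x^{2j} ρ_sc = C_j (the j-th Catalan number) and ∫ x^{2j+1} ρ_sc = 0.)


Write p(x) = Σ a_i x^i, split into monomials and integrate each against ρ_sc separately.
Using ∫ x^{2j} ρ_sc = C_j = (1/(j+1)) C(2j, j) (Catalan numbers) and ∫ x^{2j+1} ρ_sc = 0 (odd monomials vanish by symmetry):
  i = 0 (even): a_0 · C_{0} = 4 · 1 = 4
  i = 1 (odd): ∫ x^1 ρ_sc = 0 (vanishes)
  i = 2 (even): a_2 · C_{1} = 2 · 1 = 2

Summing the contributions: ∫_{−2}^{2} p(x) ρ_sc(x) dx = 4 + 2 = 6.


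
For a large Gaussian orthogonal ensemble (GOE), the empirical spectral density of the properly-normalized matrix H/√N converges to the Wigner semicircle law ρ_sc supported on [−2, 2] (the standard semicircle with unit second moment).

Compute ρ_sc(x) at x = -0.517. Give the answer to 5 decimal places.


ρ_sc(x) = (1/(2π)) √(4 − x²). With x = -0.517:
  4 − x² = 4 − (-0.517)² = 4 − 0.267289 = 3.732711.
  √(4 − x²) = 1.932023.
  1/(2π) = 0.159155.
  ρ_sc(-0.517) = 0.159155 · 1.932023 = 0.307491.

Rounded to 5 decimal places: ρ_sc(-0.517) ≈ 0.30749.


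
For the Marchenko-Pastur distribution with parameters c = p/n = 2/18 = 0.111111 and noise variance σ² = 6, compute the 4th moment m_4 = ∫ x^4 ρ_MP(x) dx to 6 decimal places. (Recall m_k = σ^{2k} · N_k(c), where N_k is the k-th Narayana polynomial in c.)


E[X⁴] = σ⁸ (1 + 6c + 6c² + c³) (fourth MP moment). With σ² = 6 (so σ⁸ = 1296) and c = 2/18 = 0.111111: E[X⁴] = 1296 · (1 + 6·0.111111 + 6·(0.111111)² + (0.111111)³) = 1296 · 1.742112.

So E[X^4] = 2257.777778.


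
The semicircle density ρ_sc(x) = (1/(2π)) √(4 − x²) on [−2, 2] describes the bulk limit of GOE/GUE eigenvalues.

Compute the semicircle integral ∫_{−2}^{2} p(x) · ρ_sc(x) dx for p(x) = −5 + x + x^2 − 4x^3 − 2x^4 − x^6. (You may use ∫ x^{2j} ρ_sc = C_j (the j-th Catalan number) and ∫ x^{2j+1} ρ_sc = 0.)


Write p(x) = Σ a_i x^i, split into monomials and integrate each against ρ_sc separately.
Using ∫ x^{2j} ρ_sc = C_j = (1/(j+1)) C(2j, j) (Catalan numbers) and ∫ x^{2j+1} ρ_sc = 0 (odd monomials vanish by symmetry):
  i = 0 (even): a_0 · C_{0} = -5 · 1 = -5
  i = 1 (odd): ∫ x^1 ρ_sc = 0 (vanishes)
  i = 2 (even): a_2 · C_{1} = 1 · 1 = 1
  i = 3 (odd): ∫ x^3 ρ_sc = 0 (vanishes)
  i = 4 (even): a_4 · C_{2} = -2 · 2 = -4
  i = 6 (even): a_6 · C_{3} = -1 · 5 = -5

Summing the contributions: ∫_{−2}^{2} p(x) ρ_sc(x) dx = (-5) + 1 + (-4) + (-5) = -13.


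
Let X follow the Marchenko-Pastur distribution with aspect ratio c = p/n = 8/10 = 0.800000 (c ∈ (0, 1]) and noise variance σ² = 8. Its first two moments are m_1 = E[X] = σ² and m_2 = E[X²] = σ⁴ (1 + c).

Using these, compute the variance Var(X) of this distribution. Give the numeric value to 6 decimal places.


m_1 = E[X] = σ² = 8, so m_1² = 64.
m_2 = E[X²] = σ⁴ (1 + c) = 64 · (1 + 0.800000) = 64 · 1.800000 = 115.200000.
(Note m_2 − m_1² simplifies to c · σ⁴ = 0.800000 · 64.)

Var(X) = m_2 − m_1² = 115.200000 − 64 = 51.200000.


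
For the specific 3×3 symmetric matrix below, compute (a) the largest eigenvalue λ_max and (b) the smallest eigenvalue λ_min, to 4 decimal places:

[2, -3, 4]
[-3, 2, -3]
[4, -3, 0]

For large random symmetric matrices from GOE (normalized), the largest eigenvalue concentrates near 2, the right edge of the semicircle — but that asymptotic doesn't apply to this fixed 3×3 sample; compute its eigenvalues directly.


Since M is real symmetric, all three eigenvalues are real; they are the roots of det(λI − M) = λ³ − (tr M) λ² + s λ − det M, where s is the sum of the principal 2×2 minors.
tr M = 2 + 2 + 0 = 4.
s = (2·2 − (-3)²) + (2·0 − 4²) + (2·0 − (-3)²) = -5 + (-16) + (-9) = -30.
det M (expand along row 1) = 2·(-9) − (-3)·12 + 4·1 = 22.
Characteristic polynomial: λ³ − 4λ² − 30λ − 22 = 0.
Substitute λ = y + (tr M)/3 = y + 1.333333 to remove the quadratic term: y³ + p·y + q = 0 with p = s − (tr M)²/3 = -35.333333 and q = −2(tr M)³/27 + (tr M)·s/3 − det M = -66.740741.
Three real roots ⇒ use the trigonometric (Viète) form: r = 2√(−p/3) = 6.863753, φ = arccos(3q/(p·r)) = arccos(0.825593) = 0.599544 rad.
y_k = r·cos(φ/3 − 2πk/3) for k = 0, 1, 2 gives y = 6.727143, -2.183529, -4.543613.
λ_k = y_k + 1.333333 gives λ = 8.0605, -0.8502, -3.2103 (check: the sum is 4.0000 = tr M).

Hence λ_max = 8.0605 and λ_min = -3.2103.


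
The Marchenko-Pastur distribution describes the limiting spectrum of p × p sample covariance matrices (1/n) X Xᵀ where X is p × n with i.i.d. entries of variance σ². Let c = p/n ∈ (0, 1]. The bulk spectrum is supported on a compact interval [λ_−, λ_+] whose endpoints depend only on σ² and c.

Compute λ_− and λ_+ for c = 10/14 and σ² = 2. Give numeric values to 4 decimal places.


c = 10/14 = 0.714286; √c = 0.845154.
λ_− = σ² (1 − √c)² = 2 · (1 − 0.845154)² = 2 · (0.154846)² = 0.047954.
λ_+ = σ² (1 + √c)² = 2 · (1 + 0.845154)² = 2 · (1.845154)² = 6.809188.

Rounded to 4 decimal places: λ_− ≈ 0.0480, λ_+ ≈ 6.8092.


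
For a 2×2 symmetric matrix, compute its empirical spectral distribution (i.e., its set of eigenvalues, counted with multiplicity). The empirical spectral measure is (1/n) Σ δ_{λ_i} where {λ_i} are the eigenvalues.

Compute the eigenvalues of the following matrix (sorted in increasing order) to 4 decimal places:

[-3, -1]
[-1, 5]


Since M is real symmetric, both eigenvalues are real; they are the roots of det(λI − M) = λ² − (tr M) λ + det M.
tr M = -3 + 5 = 2.
det M = (-3)·5 − (-1)² = -15 − 1 = -16.
Characteristic polynomial: λ² − 2λ − 16 = 0.
Discriminant Δ = (tr M)² − 4·det M = 4 − (-64) = 68; √Δ = 8.246211.
λ = (tr M ± √Δ)/2 = (2 ± 8.246211)/2, giving (tr M − √Δ)/2 = -3.1231 and (tr M + √Δ)/2 = 5.1231.

Eigenvalues sorted in increasing order: [-3.1231, 5.1231].


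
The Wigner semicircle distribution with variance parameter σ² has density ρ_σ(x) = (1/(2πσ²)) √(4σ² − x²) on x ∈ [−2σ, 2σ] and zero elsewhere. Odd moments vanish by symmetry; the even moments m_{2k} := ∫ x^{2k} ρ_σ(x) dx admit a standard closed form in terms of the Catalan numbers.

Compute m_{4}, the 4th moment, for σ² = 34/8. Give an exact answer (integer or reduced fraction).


By the scaled semicircle moment identity, m_{2k} = σ^{2k} · C_k with k = 2.
C_2 = (1/(k+1)) · C(2k, k) = (1/3) · C(4, 2) = (1/3) · 6 = 2.
σ^{2k} = (σ²)^k = (34/8)^2 = 289/16.

Therefore m_{4} = σ^{4} · C_2 = (289/16) · 2 = 289/8.


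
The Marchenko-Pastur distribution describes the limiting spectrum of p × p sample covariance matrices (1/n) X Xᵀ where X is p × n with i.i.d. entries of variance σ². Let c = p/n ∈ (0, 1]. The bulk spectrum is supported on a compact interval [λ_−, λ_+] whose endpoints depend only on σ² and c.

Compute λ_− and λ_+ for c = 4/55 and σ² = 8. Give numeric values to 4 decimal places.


c = 4/55 = 0.072727; √c = 0.269680.
λ_− = σ² (1 − √c)² = 8 · (1 − 0.269680)² = 8 · (0.730320)² = 4.266939.
λ_+ = σ² (1 + √c)² = 8 · (1 + 0.269680)² = 8 · (1.269680)² = 12.896697.

Rounded to 4 decimal places: λ_− ≈ 4.2669, λ_+ ≈ 12.8967.


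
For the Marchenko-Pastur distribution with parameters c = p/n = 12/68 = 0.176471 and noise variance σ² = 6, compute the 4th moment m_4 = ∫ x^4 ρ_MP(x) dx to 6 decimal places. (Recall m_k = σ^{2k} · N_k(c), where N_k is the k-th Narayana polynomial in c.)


E[X⁴] = σ⁸ (1 + 6c + 6c² + c³) (fourth MP moment). With σ² = 6 (so σ⁸ = 1296) and c = 12/68 = 0.176471: E[X⁴] = 1296 · (1 + 6·0.176471 + 6·(0.176471)² + (0.176471)³) = 1296 · 2.251170.

So E[X^4] = 2917.516792.


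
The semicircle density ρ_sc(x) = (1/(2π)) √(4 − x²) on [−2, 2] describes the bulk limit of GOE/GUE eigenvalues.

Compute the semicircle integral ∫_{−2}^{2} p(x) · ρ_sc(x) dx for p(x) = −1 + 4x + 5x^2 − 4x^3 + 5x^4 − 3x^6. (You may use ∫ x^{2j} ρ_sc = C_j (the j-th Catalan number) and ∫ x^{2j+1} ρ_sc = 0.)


Write p(x) = Σ a_i x^i, split into monomials and integrate each against ρ_sc separately.
Using ∫ x^{2j} ρ_sc = C_j = (1/(j+1)) C(2j, j) (Catalan numbers) and ∫ x^{2j+1} ρ_sc = 0 (odd monomials vanish by symmetry):
  i = 0 (even): a_0 · C_{0} = -1 · 1 = -1
  i = 1 (odd): ∫ x^1 ρ_sc = 0 (vanishes)
  i = 2 (even): a_2 · C_{1} = 5 · 1 = 5
  i = 3 (odd): ∫ x^3 ρ_sc = 0 (vanishes)
  i = 4 (even): a_4 · C_{2} = 5 · 2 = 10
  i = 6 (even): a_6 · C_{3} = -3 · 5 = -15

Summing the contributions: ∫_{−2}^{2} p(x) ρ_sc(x) dx = (-1) + 5 + 10 + (-15) = -1.


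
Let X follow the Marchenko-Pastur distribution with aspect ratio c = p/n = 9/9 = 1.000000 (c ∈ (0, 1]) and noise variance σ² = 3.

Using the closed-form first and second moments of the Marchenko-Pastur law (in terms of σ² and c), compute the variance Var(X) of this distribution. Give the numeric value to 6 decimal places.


Recall the MP moments m_1 = E[X] = σ² and m_2 = E[X²] = σ⁴ (1 + c).
m_1 = E[X] = σ² = 3, so m_1² = 9.
m_2 = E[X²] = σ⁴ (1 + c) = 9 · (1 + 1.000000) = 9 · 2.000000 = 18.000000.
(Note m_2 − m_1² simplifies to c · σ⁴ = 1.000000 · 9.)

Var(X) = m_2 − m_1² = 18.000000 − 9 = 9.000000.


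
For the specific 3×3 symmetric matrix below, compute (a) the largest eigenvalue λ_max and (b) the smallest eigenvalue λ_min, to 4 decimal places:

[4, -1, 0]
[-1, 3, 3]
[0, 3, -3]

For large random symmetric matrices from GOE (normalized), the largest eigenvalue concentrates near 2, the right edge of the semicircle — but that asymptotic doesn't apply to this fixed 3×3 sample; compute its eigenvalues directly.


Since M is real symmetric, all three eigenvalues are real; they are the roots of det(λI − M) = λ³ − (tr M) λ² + s λ − det M, where s is the sum of the principal 2×2 minors.
tr M = 4 + 3 + (-3) = 4.
s = (4·3 − (-1)²) + (4·(-3) − 0²) + (3·(-3) − 3²) = 11 + (-12) + (-18) = -19.
det M (expand along row 1) = 4·(-18) − (-1)·3 + 0·(-3) = -69.
Characteristic polynomial: λ³ − 4λ² − 19λ + 69 = 0.
Substitute λ = y + (tr M)/3 = y + 1.333333 to remove the quadratic term: y³ + p·y + q = 0 with p = s − (tr M)²/3 = -24.333333 and q = −2(tr M)³/27 + (tr M)·s/3 − det M = 38.925926.
Three real roots ⇒ use the trigonometric (Viète) form: r = 2√(−p/3) = 5.696002, φ = arccos(3q/(p·r)) = arccos(-0.842536) = 2.572770 rad.
y_k = r·cos(φ/3 − 2πk/3) for k = 0, 1, 2 gives y = 3.726677, 1.867243, -5.593920.
λ_k = y_k + 1.333333 gives λ = 5.0600, 3.2006, -4.2606 (check: the sum is 4.0000 = tr M).

Hence λ_max = 5.0600 and λ_min = -4.2606.


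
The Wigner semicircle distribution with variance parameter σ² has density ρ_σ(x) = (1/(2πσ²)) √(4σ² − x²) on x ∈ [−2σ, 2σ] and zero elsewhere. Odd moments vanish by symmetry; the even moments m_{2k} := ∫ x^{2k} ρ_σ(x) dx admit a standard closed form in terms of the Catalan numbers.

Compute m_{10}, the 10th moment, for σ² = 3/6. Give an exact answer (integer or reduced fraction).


By the scaled semicircle moment identity, m_{2k} = σ^{2k} · C_k with k = 5.
C_5 = (1/(k+1)) · C(2k, k) = (1/6) · C(10, 5) = (1/6) · 252 = 42.
σ^{2k} = (σ²)^k = (3/6)^5 = 1/32.

Therefore m_{10} = σ^{10} · C_5 = (1/32) · 42 = 21/16.


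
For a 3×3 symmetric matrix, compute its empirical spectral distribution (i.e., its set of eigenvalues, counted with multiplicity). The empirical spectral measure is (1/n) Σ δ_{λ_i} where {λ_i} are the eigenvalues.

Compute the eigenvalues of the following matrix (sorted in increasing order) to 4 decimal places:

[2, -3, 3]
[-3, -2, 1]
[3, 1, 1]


Since M is real symmetric, all three eigenvalues are real; they are the roots of det(λI − M) = λ³ − (tr M) λ² + s λ − det M, where s is the sum of the principal 2×2 minors.
tr M = 2 + (-2) + 1 = 1.
s = (2·(-2) − (-3)²) + (2·1 − 3²) + ((-2)·1 − 1²) = -13 + (-7) + (-3) = -23.
det M (expand along row 1) = 2·(-3) − (-3)·(-6) + 3·3 = -15.
Characteristic polynomial: λ³ − λ² − 23λ + 15 = 0.
Substitute λ = y + (tr M)/3 = y + 0.333333 to remove the quadratic term: y³ + p·y + q = 0 with p = s − (tr M)²/3 = -23.333333 and q = −2(tr M)³/27 + (tr M)·s/3 − det M = 7.259259.
Three real roots ⇒ use the trigonometric (Viète) form: r = 2√(−p/3) = 5.577734, φ = arccos(3q/(p·r)) = arccos(-0.167332) = 1.738919 rad.
y_k = r·cos(φ/3 − 2πk/3) for k = 0, 1, 2 gives y = 4.666667, 0.312418, -4.979085.
λ_k = y_k + 0.333333 gives λ = 5.0000, 0.6458, -4.6458 (check: the sum is 1.0000 = tr M).

Eigenvalues sorted in increasing order: [-4.6458, 0.6458, 5.0000].


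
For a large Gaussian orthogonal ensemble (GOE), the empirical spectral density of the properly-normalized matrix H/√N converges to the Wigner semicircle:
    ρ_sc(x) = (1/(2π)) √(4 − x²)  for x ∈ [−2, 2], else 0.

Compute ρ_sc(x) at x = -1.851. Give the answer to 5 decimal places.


ρ_sc(x) = (1/(2π)) √(4 − x²). With x = -1.851:
  4 − x² = 4 − (-1.851)² = 4 − 3.426201 = 0.573799.
  √(4 − x²) = 0.757495.
  1/(2π) = 0.159155.
  ρ_sc(-1.851) = 0.159155 · 0.757495 = 0.120559.

Rounded to 5 decimal places: ρ_sc(-1.851) ≈ 0.12056.


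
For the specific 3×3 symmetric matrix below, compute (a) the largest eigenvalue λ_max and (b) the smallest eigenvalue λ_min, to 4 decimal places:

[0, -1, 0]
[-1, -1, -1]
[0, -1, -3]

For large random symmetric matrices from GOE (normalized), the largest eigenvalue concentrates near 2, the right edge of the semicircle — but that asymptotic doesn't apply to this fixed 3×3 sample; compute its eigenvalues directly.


Since M is real symmetric, all three eigenvalues are real; they are the roots of det(λI − M) = λ³ − (tr M) λ² + s λ − det M, where s is the sum of the principal 2×2 minors.
tr M = 0 + (-1) + (-3) = -4.
s = (0·(-1) − (-1)²) + (0·(-3) − 0²) + ((-1)·(-3) − (-1)²) = -1 + 0 + 2 = 1.
det M (expand along row 1) = 0·2 − (-1)·3 + 0·1 = 3.
Characteristic polynomial: λ³ + 4λ² + λ − 3 = 0.
Substitute λ = y + (tr M)/3 = y − 1.333333 to remove the quadratic term: y³ + p·y + q = 0 with p = s − (tr M)²/3 = -4.333333 and q = −2(tr M)³/27 + (tr M)·s/3 − det M = 0.407407.
Three real roots ⇒ use the trigonometric (Viète) form: r = 2√(−p/3) = 2.403701, φ = arccos(3q/(p·r)) = arccos(-0.117340) = 1.688408 rad.
y_k = r·cos(φ/3 − 2πk/3) for k = 0, 1, 2 gives y = 2.032961, 0.094210, -2.127172.
λ_k = y_k − 1.333333 gives λ = 0.6996, -1.2391, -3.4605 (check: the sum is -4.0000 = tr M).

Hence λ_max = 0.6996 and λ_min = -3.4605.


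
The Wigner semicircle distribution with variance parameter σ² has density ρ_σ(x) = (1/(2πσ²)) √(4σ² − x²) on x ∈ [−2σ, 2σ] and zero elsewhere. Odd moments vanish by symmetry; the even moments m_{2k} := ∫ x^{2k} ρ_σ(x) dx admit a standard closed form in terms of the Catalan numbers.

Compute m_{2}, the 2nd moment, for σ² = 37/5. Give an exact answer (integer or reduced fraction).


By the scaled semicircle moment identity, m_{2k} = σ^{2k} · C_k with k = 1.
C_1 = (1/(k+1)) · C(2k, k) = (1/2) · C(2, 1) = (1/2) · 2 = 1.
σ^{2k} = (σ²)^k = (37/5)^1 = 37/5.

Therefore m_{2} = σ^{2} · C_1 = (37/5) · 1 = 37/5.


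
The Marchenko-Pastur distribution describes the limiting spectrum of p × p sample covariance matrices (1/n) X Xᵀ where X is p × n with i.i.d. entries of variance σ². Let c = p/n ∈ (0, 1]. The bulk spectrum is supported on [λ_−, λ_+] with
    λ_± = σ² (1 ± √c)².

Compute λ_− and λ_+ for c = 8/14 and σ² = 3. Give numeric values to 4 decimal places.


c = 8/14 = 0.571429; √c = 0.755929.
λ_− = σ² (1 − √c)² = 3 · (1 − 0.755929)² = 3 · (0.244071)² = 0.178712.
λ_+ = σ² (1 + √c)² = 3 · (1 + 0.755929)² = 3 · (1.755929)² = 9.249859.

Rounded to 4 decimal places: λ_− ≈ 0.1787, λ_+ ≈ 9.2499.


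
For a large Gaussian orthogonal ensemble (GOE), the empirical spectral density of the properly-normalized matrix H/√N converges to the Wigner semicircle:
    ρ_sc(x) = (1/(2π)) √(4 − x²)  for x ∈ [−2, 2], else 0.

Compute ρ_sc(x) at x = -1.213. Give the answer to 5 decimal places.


ρ_sc(x) = (1/(2π)) √(4 − x²). With x = -1.213:
  4 − x² = 4 − (-1.213)² = 4 − 1.471369 = 2.528631.
  √(4 − x²) = 1.590167.
  1/(2π) = 0.159155.
  ρ_sc(-1.213) = 0.159155 · 1.590167 = 0.253083.

Rounded to 5 decimal places: ρ_sc(-1.213) ≈ 0.25308.


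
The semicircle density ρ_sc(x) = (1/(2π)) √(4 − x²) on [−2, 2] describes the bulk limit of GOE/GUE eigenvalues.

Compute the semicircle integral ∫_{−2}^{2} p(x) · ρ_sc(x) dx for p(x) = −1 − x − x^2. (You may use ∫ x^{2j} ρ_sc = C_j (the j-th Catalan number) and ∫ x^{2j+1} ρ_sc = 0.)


Write p(x) = Σ a_i x^i, split into monomials and integrate each against ρ_sc separately.
Using ∫ x^{2j} ρ_sc = C_j = (1/(j+1)) C(2j, j) (Catalan numbers) and ∫ x^{2j+1} ρ_sc = 0 (odd monomials vanish by symmetry):
  i = 0 (even): a_0 · C_{0} = -1 · 1 = -1
  i = 1 (odd): ∫ x^1 ρ_sc = 0 (vanishes)
  i = 2 (even): a_2 · C_{1} = -1 · 1 = -1

Summing the contributions: ∫_{−2}^{2} p(x) ρ_sc(x) dx = (-1) + (-1) = -2.


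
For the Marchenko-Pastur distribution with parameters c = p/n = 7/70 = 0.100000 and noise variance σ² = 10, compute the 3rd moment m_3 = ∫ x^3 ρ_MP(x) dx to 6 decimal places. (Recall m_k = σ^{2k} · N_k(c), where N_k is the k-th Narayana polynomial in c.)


E[X³] = σ⁶ (1 + 3c + c²) (third MP moment). With σ² = 10 (so σ⁶ = 1000) and c = 7/70 = 0.100000: E[X³] = 1000 · (1 + 3·0.100000 + (0.100000)²) = 1000 · 1.310000.

So E[X^3] = 1310.000000.


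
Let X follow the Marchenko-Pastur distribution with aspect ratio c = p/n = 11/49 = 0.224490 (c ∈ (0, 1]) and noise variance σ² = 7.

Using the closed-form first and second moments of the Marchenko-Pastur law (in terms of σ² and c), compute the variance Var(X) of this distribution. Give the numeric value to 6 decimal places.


Recall the MP moments m_1 = E[X] = σ² and m_2 = E[X²] = σ⁴ (1 + c).
m_1 = E[X] = σ² = 7, so m_1² = 49.
m_2 = E[X²] = σ⁴ (1 + c) = 49 · (1 + 0.224490) = 49 · 1.224490 = 60.000000.
(Note m_2 − m_1² simplifies to c · σ⁴ = 0.224490 · 49.)

Var(X) = m_2 − m_1² = 60.000000 − 49 = 11.000000.


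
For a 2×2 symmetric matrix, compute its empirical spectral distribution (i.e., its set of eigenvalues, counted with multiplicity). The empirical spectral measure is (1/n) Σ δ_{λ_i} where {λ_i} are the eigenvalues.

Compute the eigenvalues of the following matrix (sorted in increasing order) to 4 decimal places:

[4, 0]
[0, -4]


Since M is real symmetric, both eigenvalues are real; they are the roots of det(λI − M) = λ² − (tr M) λ + det M.
tr M = 4 + (-4) = 0.
det M = 4·(-4) − 0² = -16 − 0 = -16.
Characteristic polynomial: λ² − 16 = 0.
Discriminant Δ = (tr M)² − 4·det M = 0 − (-64) = 64; √Δ = 8.000000.
λ = (tr M ± √Δ)/2 = (0 ± 8.000000)/2, giving (tr M − √Δ)/2 = -4.0000 and (tr M + √Δ)/2 = 4.0000.

Eigenvalues sorted in increasing order: [-4.0000, 4.0000].


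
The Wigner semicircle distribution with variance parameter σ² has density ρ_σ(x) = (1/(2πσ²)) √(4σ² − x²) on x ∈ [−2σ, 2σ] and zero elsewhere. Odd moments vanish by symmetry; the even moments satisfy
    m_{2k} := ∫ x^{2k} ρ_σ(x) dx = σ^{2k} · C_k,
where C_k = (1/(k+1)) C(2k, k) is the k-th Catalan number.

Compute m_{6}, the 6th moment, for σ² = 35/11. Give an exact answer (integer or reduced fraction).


By the scaled semicircle moment identity, m_{2k} = σ^{2k} · C_k with k = 3.
C_3 = (1/(k+1)) · C(2k, k) = (1/4) · C(6, 3) = (1/4) · 20 = 5.
σ^{2k} = (σ²)^k = (35/11)^3 = 42875/1331.

Therefore m_{6} = σ^{6} · C_3 = (42875/1331) · 5 = 214375/1331.


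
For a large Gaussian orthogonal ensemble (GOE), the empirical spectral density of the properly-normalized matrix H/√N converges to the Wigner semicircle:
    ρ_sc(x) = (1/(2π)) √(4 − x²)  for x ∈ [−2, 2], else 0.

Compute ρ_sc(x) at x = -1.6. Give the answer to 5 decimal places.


ρ_sc(x) = (1/(2π)) √(4 − x²). With x = -1.6:
  4 − x² = 4 − (-1.6)² = 4 − 2.560000 = 1.440000.
  √(4 − x²) = 1.200000.
  1/(2π) = 0.159155.
  ρ_sc(-1.6) = 0.159155 · 1.200000 = 0.190986.

Rounded to 5 decimal places: ρ_sc(-1.6) ≈ 0.19099.
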